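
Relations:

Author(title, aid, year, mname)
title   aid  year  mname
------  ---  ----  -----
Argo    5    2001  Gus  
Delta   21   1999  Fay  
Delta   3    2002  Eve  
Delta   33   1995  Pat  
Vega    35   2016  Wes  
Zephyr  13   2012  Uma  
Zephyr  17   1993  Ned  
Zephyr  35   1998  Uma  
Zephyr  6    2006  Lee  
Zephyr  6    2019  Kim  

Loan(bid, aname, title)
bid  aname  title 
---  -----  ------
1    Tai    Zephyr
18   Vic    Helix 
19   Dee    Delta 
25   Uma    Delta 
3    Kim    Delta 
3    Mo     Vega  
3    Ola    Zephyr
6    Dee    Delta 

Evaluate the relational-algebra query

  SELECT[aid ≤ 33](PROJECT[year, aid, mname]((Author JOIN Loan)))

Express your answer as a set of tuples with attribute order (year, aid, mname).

Author ⋈ Loan (natural join on title): {(Delta, 21, 1999, Fay, 19, Dee), (Delta, 21, 1999, Fay, 25, Uma), (Delta, 21, 1999, Fay, 3, Kim), (Delta, 21, 1999, Fay, 6, Dee), (Delta, 3, 2002, Eve, 19, Dee), (Delta, 3, 2002, Eve, 25, Uma), (Delta, 3, 2002, Eve, 3, Kim), (Delta, 3, 2002, Eve, 6, Dee), (Delta, 33, 1995, Pat, 19, Dee), (Delta, 33, 1995, Pat, 25, Uma), (Delta, 33, 1995, Pat, 3, Kim), (Delta, 33, 1995, Pat, 6, Dee), (Vega, 35, 2016, Wes, 3, Mo), (Zephyr, 13, 2012, Uma, 1, Tai), (Zephyr, 13, 2012, Uma, 3, Ola), (Zephyr, 17, 1993, Ned, 1, Tai), (Zephyr, 17, 1993, Ned, 3, Ola), (Zephyr, 35, 1998, Uma, 1, Tai), (Zephyr, 35, 1998, Uma, 3, Ola), (Zephyr, 6, 2006, Lee, 1, Tai), (Zephyr, 6, 2006, Lee, 3, Ola), (Zephyr, 6, 2019, Kim, 1, Tai), (Zephyr, 6, 2019, Kim, 3, Ola)}
π_{year, aid, mname} gives {(1993, 17, Ned), (1995, 33, Pat), (1998, 35, Uma), (1999, 21, Fay), (2002, 3, Eve), (2006, 6, Lee), (2012, 13, Uma), (2016, 35, Wes), (2019, 6, Kim)} (14 duplicate(s) eliminated).
σ[aid ≤ 33]: keep tuples satisfying aid ≤ 33 → {(1993, 17, Ned), (1995, 33, Pat), (1999, 21, Fay), (2002, 3, Eve), (2006, 6, Lee), (2012, 13, Uma), (2019, 6, Kim)}

{(1993, 17, Ned), (1995, 33, Pat), (1999, 21, Fay), (2002, 3, Eve), (2006, 6, Lee), (2012, 13, Uma), (2019, 6, Kim)}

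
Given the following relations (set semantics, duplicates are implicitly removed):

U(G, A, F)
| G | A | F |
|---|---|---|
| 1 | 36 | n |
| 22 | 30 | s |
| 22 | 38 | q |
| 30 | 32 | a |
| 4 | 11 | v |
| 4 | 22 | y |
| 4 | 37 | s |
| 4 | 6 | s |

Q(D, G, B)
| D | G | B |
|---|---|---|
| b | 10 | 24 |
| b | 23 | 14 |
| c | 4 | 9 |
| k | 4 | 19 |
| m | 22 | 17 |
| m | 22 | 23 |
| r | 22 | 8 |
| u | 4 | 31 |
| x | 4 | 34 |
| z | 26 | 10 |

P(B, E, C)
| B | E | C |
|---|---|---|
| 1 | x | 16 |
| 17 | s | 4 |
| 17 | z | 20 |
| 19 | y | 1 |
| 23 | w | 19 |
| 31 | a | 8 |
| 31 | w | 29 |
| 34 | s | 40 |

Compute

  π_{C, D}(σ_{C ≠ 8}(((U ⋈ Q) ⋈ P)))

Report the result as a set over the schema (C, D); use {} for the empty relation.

Joining U and Q on G yields {(22, 30, s, m, 17), (22, 30, s, m, 23), (22, 30, s, r, 8), (22, 38, q, m, 17), (22, 38, q, m, 23), (22, 38, q, r, 8), (4, 11, v, c, 9), (4, 11, v, k, 19), (4, 11, v, u, 31), (4, 11, v, x, 34), (4, 22, y, c, 9), (4, 22, y, k, 19), (4, 22, y, u, 31), (4, 22, y, x, 34), (4, 37, s, c, 9), (4, 37, s, k, 19), (4, 37, s, u, 31), (4, 37, s, x, 34), (4, 6, s, c, 9), (4, 6, s, k, 19), (4, 6, s, u, 31), (4, 6, s, x, 34)}.
Joining (U ⋈ Q) and P on B yields {(22, 30, s, m, 17, s, 4), (22, 30, s, m, 17, z, 20), (22, 30, s, m, 23, w, 19), (22, 38, q, m, 17, s, 4), (22, 38, q, m, 17, z, 20), (22, 38, q, m, 23, w, 19), (4, 11, v, k, 19, y, 1), (4, 11, v, u, 31, a, 8), (4, 11, v, u, 31, w, 29), (4, 11, v, x, 34, s, 40), (4, 22, y, k, 19, y, 1), (4, 22, y, u, 31, a, 8), (4, 22, y, u, 31, w, 29), (4, 22, y, x, 34, s, 40), (4, 37, s, k, 19, y, 1), (4, 37, s, u, 31, a, 8), (4, 37, s, u, 31, w, 29), (4, 37, s, x, 34, s, 40), (4, 6, s, k, 19, y, 1), (4, 6, s, u, 31, a, 8), (4, 6, s, u, 31, w, 29), (4, 6, s, x, 34, s, 40)}.
σ[C ≠ 8]: keep tuples satisfying C ≠ 8 → {(22, 30, s, m, 17, s, 4), (22, 30, s, m, 17, z, 20), (22, 30, s, m, 23, w, 19), (22, 38, q, m, 17, s, 4), (22, 38, q, m, 17, z, 20), (22, 38, q, m, 23, w, 19), (4, 11, v, k, 19, y, 1), (4, 11, v, u, 31, w, 29), (4, 11, v, x, 34, s, 40), (4, 22, y, k, 19, y, 1), (4, 22, y, u, 31, w, 29), (4, 22, y, x, 34, s, 40), (4, 37, s, k, 19, y, 1), (4, 37, s, u, 31, w, 29), (4, 37, s, x, 34, s, 40), (4, 6, s, k, 19, y, 1), (4, 6, s, u, 31, w, 29), (4, 6, s, x, 34, s, 40)}
π_{C, D} gives {(1, k), (19, m), (20, m), (29, u), (4, m), (40, x)} (12 duplicate(s) eliminated).

{(1, k), (19, m), (20, m), (29, u), (4, m), (40, x)}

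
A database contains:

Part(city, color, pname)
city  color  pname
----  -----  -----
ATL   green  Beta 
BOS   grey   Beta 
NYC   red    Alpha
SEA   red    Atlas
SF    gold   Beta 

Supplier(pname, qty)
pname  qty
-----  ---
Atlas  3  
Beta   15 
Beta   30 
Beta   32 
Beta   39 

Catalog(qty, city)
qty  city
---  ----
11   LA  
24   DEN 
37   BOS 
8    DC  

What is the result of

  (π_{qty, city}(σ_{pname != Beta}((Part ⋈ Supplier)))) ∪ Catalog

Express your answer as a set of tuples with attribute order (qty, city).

{(11, LA), (24, DEN), (3, SEA), (37, BOS), (8, DC)}

Joining Part and Supplier on pname yields {(ATL, green, Beta, 15), (ATL, green, Beta, 30), (ATL, green, Beta, 32), (ATL, green, Beta, 39), (BOS, grey, Beta, 15), (BOS, grey, Beta, 30), (BOS, grey, Beta, 32), (BOS, grey, Beta, 39), (SEA, red, Atlas, 3), (SF, gold, Beta, 15), (SF, gold, Beta, 30), (SF, gold, Beta, 32), (SF, gold, Beta, 39)}.
Selection pname != Beta: {(SEA, red, Atlas, 3)}
π[qty, city]: project onto (qty, city) → {(3, SEA)}
Union: {(3, SEA)} with {(11, LA), (24, DEN), (37, BOS), (8, DC)} → {(11, LA), (24, DEN), (3, SEA), (37, BOS), (8, DC)}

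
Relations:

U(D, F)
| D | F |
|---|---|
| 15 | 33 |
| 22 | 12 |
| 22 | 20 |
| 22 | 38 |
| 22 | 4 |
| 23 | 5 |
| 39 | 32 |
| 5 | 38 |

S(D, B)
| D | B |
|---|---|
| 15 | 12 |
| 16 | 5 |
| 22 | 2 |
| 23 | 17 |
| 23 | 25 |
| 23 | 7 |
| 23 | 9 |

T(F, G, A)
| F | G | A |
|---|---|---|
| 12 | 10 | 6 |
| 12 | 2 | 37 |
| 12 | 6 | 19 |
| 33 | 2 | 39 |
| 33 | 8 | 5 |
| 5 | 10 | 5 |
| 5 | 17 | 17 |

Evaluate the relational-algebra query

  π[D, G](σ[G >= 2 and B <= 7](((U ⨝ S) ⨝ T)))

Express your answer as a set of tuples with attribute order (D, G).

U ⋈ S (natural join on D): {(15, 33, 12), (22, 12, 2), (22, 20, 2), (22, 38, 2), (22, 4, 2), (23, 5, 17), (23, 5, 25), (23, 5, 7), (23, 5, 9)}
(U ⨝ S) ⋈ T (natural join on F): {(15, 33, 12, 2, 39), (15, 33, 12, 8, 5), (22, 12, 2, 10, 6), (22, 12, 2, 2, 37), (22, 12, 2, 6, 19), (23, 5, 17, 10, 5), (23, 5, 17, 17, 17), (23, 5, 25, 10, 5), (23, 5, 25, 17, 17), (23, 5, 7, 10, 5), (23, 5, 7, 17, 17), (23, 5, 9, 10, 5), (23, 5, 9, 17, 17)}
Apply σ_{G >= 2 and B <= 7}; surviving tuples: {(22, 12, 2, 10, 6), (22, 12, 2, 2, 37), (22, 12, 2, 6, 19), (23, 5, 7, 10, 5), (23, 5, 7, 17, 17)}
Keep only column(s) D, G: {(22, 10), (22, 2), (22, 6), (23, 10), (23, 17)}

{(22, 10), (22, 2), (22, 6), (23, 10), (23, 17)}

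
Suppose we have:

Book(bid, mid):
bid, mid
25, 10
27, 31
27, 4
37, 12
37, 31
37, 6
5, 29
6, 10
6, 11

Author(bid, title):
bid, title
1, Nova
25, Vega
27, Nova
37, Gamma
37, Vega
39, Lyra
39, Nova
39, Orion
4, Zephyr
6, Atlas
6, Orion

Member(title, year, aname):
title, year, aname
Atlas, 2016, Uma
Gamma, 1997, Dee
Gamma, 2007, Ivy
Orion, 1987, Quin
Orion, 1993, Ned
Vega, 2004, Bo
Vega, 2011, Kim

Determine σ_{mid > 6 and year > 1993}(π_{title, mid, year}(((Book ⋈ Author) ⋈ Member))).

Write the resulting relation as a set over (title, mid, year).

{(Atlas, 10, 2016), (Atlas, 11, 2016), (Gamma, 12, 1997), (Gamma, 12, 2007), (Gamma, 31, 1997), (Gamma, 31, 2007), (Vega, 10, 2004), (Vega, 10, 2011), (Vega, 12, 2004), (Vega, 12, 2011), (Vega, 31, 2004), (Vega, 31, 2011)}

Book ⋈ Author (natural join on bid): {(25, 10, Vega), (27, 31, Nova), (27, 4, Nova), (37, 12, Gamma), (37, 12, Vega), (37, 31, Gamma), (37, 31, Vega), (37, 6, Gamma), (37, 6, Vega), (6, 10, Atlas), (6, 10, Orion), (6, 11, Atlas), (6, 11, Orion)}
(Book ⋈ Author) ⋈ Member (natural join on title): {(25, 10, Vega, 2004, Bo), (25, 10, Vega, 2011, Kim), (37, 12, Gamma, 1997, Dee), (37, 12, Gamma, 2007, Ivy), (37, 12, Vega, 2004, Bo), (37, 12, Vega, 2011, Kim), (37, 31, Gamma, 1997, Dee), (37, 31, Gamma, 2007, Ivy), (37, 31, Vega, 2004, Bo), (37, 31, Vega, 2011, Kim), (37, 6, Gamma, 1997, Dee), (37, 6, Gamma, 2007, Ivy), (37, 6, Vega, 2004, Bo), (37, 6, Vega, 2011, Kim), (6, 10, Atlas, 2016, Uma), (6, 10, Orion, 1987, Quin), (6, 10, Orion, 1993, Ned), (6, 11, Atlas, 2016, Uma), (6, 11, Orion, 1987, Quin), (6, 11, Orion, 1993, Ned)}
π_{title, mid, year} gives {(Atlas, 10, 2016), (Atlas, 11, 2016), (Gamma, 12, 1997), (Gamma, 12, 2007), (Gamma, 31, 1997), (Gamma, 31, 2007), (Gamma, 6, 1997), (Gamma, 6, 2007), (Orion, 10, 1987), (Orion, 10, 1993), (Orion, 11, 1987), (Orion, 11, 1993), (Vega, 10, 2004), (Vega, 10, 2011), (Vega, 12, 2004), (Vega, 12, 2011), (Vega, 31, 2004), (Vega, 31, 2011), (Vega, 6, 2004), (Vega, 6, 2011)}.
σ[mid > 6 and year > 1993]: keep tuples satisfying mid > 6 and year > 1993 → {(Atlas, 10, 2016), (Atlas, 11, 2016), (Gamma, 12, 1997), (Gamma, 12, 2007), (Gamma, 31, 1997), (Gamma, 31, 2007), (Vega, 10, 2004), (Vega, 10, 2011), (Vega, 12, 2004), (Vega, 12, 2011), (Vega, 31, 2004), (Vega, 31, 2011)}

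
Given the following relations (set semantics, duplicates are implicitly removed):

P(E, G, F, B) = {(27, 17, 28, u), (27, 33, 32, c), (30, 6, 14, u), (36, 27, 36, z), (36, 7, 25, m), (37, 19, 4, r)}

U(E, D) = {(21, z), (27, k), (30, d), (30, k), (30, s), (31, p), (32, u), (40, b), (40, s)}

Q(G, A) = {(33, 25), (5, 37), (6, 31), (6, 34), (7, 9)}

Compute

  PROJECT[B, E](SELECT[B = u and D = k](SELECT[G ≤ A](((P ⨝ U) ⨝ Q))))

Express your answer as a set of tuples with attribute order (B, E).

Joining P and U on E yields {(27, 17, 28, u, k), (27, 33, 32, c, k), (30, 6, 14, u, d), (30, 6, 14, u, k), (30, 6, 14, u, s)}.
Joining (P ⨝ U) and Q on G yields {(27, 33, 32, c, k, 25), (30, 6, 14, u, d, 31), (30, 6, 14, u, d, 34), (30, 6, 14, u, k, 31), (30, 6, 14, u, k, 34), (30, 6, 14, u, s, 31), (30, 6, 14, u, s, 34)}.
Filtering on G ≤ A leaves {(30, 6, 14, u, d, 31), (30, 6, 14, u, d, 34), (30, 6, 14, u, k, 31), (30, 6, 14, u, k, 34), (30, 6, 14, u, s, 31), (30, 6, 14, u, s, 34)}.
Filtering on B = u and D = k leaves {(30, 6, 14, u, k, 31), (30, 6, 14, u, k, 34)}.
π_{B, E} gives {(u, 30)} (1 duplicate(s) eliminated).

{(u, 30)}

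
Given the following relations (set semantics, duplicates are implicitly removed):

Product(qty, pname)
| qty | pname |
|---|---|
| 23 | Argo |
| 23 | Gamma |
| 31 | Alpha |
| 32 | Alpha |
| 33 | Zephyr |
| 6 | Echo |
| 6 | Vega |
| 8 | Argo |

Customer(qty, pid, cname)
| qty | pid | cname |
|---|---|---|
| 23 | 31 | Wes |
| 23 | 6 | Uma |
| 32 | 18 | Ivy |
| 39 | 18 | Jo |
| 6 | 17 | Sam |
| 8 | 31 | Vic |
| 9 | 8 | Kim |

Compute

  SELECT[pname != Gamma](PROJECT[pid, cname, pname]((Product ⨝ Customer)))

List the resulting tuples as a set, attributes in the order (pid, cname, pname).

Natural join on qty: {(23, Argo, 31, Wes), (23, Argo, 6, Uma), (23, Gamma, 31, Wes), (23, Gamma, 6, Uma), (32, Alpha, 18, Ivy), (6, Echo, 17, Sam), (6, Vega, 17, Sam), (8, Argo, 31, Vic)}
Keep only column(s) pid, cname, pname: {(17, Sam, Echo), (17, Sam, Vega), (18, Ivy, Alpha), (31, Vic, Argo), (31, Wes, Argo), (31, Wes, Gamma), (6, Uma, Argo), (6, Uma, Gamma)}
σ[pname != Gamma]: keep tuples satisfying pname != Gamma → {(17, Sam, Echo), (17, Sam, Vega), (18, Ivy, Alpha), (31, Vic, Argo), (31, Wes, Argo), (6, Uma, Argo)}

{(17, Sam, Echo), (17, Sam, Vega), (18, Ivy, Alpha), (31, Vic, Argo), (31, Wes, Argo), (6, Uma, Argo)}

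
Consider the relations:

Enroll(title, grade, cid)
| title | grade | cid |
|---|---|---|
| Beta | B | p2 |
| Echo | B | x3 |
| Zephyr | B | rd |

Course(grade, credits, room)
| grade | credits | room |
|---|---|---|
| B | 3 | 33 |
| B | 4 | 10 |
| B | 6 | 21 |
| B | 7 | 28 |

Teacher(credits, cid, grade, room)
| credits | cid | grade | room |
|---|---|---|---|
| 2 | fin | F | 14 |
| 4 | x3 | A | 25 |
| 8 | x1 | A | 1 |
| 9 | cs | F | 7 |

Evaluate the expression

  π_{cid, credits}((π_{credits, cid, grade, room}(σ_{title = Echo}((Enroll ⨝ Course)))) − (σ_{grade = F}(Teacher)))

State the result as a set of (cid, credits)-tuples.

Natural join on grade: {(Beta, B, p2, 3, 33), (Beta, B, p2, 4, 10), (Beta, B, p2, 6, 21), (Beta, B, p2, 7, 28), (Echo, B, x3, 3, 33), (Echo, B, x3, 4, 10), (Echo, B, x3, 6, 21), (Echo, B, x3, 7, 28), (Zephyr, B, rd, 3, 33), (Zephyr, B, rd, 4, 10), (Zephyr, B, rd, 6, 21), (Zephyr, B, rd, 7, 28)}
σ[title = Echo]: keep tuples satisfying title = Echo → {(Echo, B, x3, 3, 33), (Echo, B, x3, 4, 10), (Echo, B, x3, 6, 21), (Echo, B, x3, 7, 28)}
π[credits, cid, grade, room]: project onto (credits, cid, grade, room) → {(3, x3, B, 33), (4, x3, B, 10), (6, x3, B, 21), (7, x3, B, 28)}
σ[grade = F]: keep tuples satisfying grade = F → {(2, fin, F, 14), (9, cs, F, 7)}
Set difference of the two operands is {(3, x3, B, 33), (4, x3, B, 10), (6, x3, B, 21), (7, x3, B, 28)}.
π[cid, credits]: project onto (cid, credits) → {(x3, 3), (x3, 4), (x3, 6), (x3, 7)}

{(x3, 3), (x3, 4), (x3, 6), (x3, 7)}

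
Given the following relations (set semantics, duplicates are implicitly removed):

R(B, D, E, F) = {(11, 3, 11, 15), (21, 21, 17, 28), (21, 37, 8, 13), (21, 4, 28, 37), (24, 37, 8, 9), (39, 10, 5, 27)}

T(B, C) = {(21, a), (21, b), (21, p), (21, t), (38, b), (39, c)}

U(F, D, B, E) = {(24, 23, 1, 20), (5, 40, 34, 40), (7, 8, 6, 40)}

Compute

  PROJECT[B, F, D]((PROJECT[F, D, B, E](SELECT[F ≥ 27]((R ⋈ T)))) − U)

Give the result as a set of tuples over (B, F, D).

{(21, 28, 21), (21, 37, 4), (39, 27, 10)}

Joining R and T on B yields {(21, 21, 17, 28, a), (21, 21, 17, 28, b), (21, 21, 17, 28, p), (21, 21, 17, 28, t), (21, 37, 8, 13, a), (21, 37, 8, 13, b), (21, 37, 8, 13, p), (21, 37, 8, 13, t), (21, 4, 28, 37, a), (21, 4, 28, 37, b), (21, 4, 28, 37, p), (21, 4, 28, 37, t), (39, 10, 5, 27, c)}.
Filtering on F ≥ 27 leaves {(21, 21, 17, 28, a), (21, 21, 17, 28, b), (21, 21, 17, 28, p), (21, 21, 17, 28, t), (21, 4, 28, 37, a), (21, 4, 28, 37, b), (21, 4, 28, 37, p), (21, 4, 28, 37, t), (39, 10, 5, 27, c)}.
Keep only column(s) F, D, B, E (6 duplicate(s) eliminated): {(27, 10, 39, 5), (28, 21, 21, 17), (37, 4, 21, 28)}
Difference: {(27, 10, 39, 5), (28, 21, 21, 17), (37, 4, 21, 28)} with {(24, 23, 1, 20), (5, 40, 34, 40), (7, 8, 6, 40)} → {(27, 10, 39, 5), (28, 21, 21, 17), (37, 4, 21, 28)}
Keep only column(s) B, F, D: {(21, 28, 21), (21, 37, 4), (39, 27, 10)}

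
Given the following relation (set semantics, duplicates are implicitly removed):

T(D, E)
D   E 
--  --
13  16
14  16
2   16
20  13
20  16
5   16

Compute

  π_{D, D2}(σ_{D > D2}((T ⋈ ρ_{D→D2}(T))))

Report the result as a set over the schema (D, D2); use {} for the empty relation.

ρ[D→D2]: schema becomes (D2, E); tuples unchanged.
Natural join on E: {(13, 16, 13), (13, 16, 14), (13, 16, 2), (13, 16, 20), (13, 16, 5), (14, 16, 13), (14, 16, 14), (14, 16, 2), (14, 16, 20), (14, 16, 5), (2, 16, 13), (2, 16, 14), (2, 16, 2), (2, 16, 20), (2, 16, 5), (20, 13, 20), (20, 16, 13), (20, 16, 14), (20, 16, 2), (20, 16, 20), (20, 16, 5), (5, 16, 13), (5, 16, 14), (5, 16, 2), (5, 16, 20), (5, 16, 5)}
σ[D > D2]: keep tuples satisfying D > D2 → {(13, 16, 2), (13, 16, 5), (14, 16, 13), (14, 16, 2), (14, 16, 5), (20, 16, 13), (20, 16, 14), (20, 16, 2), (20, 16, 5), (5, 16, 2)}
Projecting to D, D2: {(13, 2), (13, 5), (14, 13), (14, 2), (14, 5), (20, 13), (20, 14), (20, 2), (20, 5), (5, 2)}

{(13, 2), (13, 5), (14, 13), (14, 2), (14, 5), (20, 13), (20, 14), (20, 2), (20, 5), (5, 2)}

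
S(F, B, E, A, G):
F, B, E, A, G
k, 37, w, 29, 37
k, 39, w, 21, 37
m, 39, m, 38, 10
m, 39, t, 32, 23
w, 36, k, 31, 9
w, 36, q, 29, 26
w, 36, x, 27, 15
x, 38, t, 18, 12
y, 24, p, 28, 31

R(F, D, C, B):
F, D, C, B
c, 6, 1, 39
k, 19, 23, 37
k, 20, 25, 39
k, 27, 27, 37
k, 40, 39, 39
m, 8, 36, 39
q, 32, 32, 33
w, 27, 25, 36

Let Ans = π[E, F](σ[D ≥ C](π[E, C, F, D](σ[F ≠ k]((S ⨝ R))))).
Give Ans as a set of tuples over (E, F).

{(k, w), (q, w), (x, w)}

Natural join on F, B: {(k, 37, w, 29, 37, 19, 23), (k, 37, w, 29, 37, 27, 27), (k, 39, w, 21, 37, 20, 25), (k, 39, w, 21, 37, 40, 39), (m, 39, m, 38, 10, 8, 36), (m, 39, t, 32, 23, 8, 36), (w, 36, k, 31, 9, 27, 25), (w, 36, q, 29, 26, 27, 25), (w, 36, x, 27, 15, 27, 25)}
Selection F ≠ k: {(m, 39, m, 38, 10, 8, 36), (m, 39, t, 32, 23, 8, 36), (w, 36, k, 31, 9, 27, 25), (w, 36, q, 29, 26, 27, 25), (w, 36, x, 27, 15, 27, 25)}
π[E, C, F, D]: project onto (E, C, F, D) → {(k, 25, w, 27), (m, 36, m, 8), (q, 25, w, 27), (t, 36, m, 8), (x, 25, w, 27)}
Selection D ≥ C: {(k, 25, w, 27), (q, 25, w, 27), (x, 25, w, 27)}
π[E, F]: project onto (E, F) → {(k, w), (q, w), (x, w)}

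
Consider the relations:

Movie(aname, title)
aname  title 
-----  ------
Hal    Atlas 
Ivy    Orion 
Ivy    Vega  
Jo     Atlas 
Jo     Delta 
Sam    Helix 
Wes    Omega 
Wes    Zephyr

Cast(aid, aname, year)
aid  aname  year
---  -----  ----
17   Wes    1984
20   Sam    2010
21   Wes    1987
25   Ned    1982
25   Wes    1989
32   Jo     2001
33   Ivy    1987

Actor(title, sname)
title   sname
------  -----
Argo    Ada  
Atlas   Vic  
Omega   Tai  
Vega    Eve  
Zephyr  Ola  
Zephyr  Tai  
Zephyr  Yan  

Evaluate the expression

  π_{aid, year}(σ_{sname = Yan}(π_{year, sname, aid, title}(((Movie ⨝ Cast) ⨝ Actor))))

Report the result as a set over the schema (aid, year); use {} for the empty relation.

Natural join on aname: {(Ivy, Orion, 33, 1987), (Ivy, Vega, 33, 1987), (Jo, Atlas, 32, 2001), (Jo, Delta, 32, 2001), (Sam, Helix, 20, 2010), (Wes, Omega, 17, 1984), (Wes, Omega, 21, 1987), (Wes, Omega, 25, 1989), (Wes, Zephyr, 17, 1984), (Wes, Zephyr, 21, 1987), (Wes, Zephyr, 25, 1989)}
Natural join on title: {(Ivy, Vega, 33, 1987, Eve), (Jo, Atlas, 32, 2001, Vic), (Wes, Omega, 17, 1984, Tai), (Wes, Omega, 21, 1987, Tai), (Wes, Omega, 25, 1989, Tai), (Wes, Zephyr, 17, 1984, Ola), (Wes, Zephyr, 17, 1984, Tai), (Wes, Zephyr, 17, 1984, Yan), (Wes, Zephyr, 21, 1987, Ola), (Wes, Zephyr, 21, 1987, Tai), (Wes, Zephyr, 21, 1987, Yan), (Wes, Zephyr, 25, 1989, Ola), (Wes, Zephyr, 25, 1989, Tai), (Wes, Zephyr, 25, 1989, Yan)}
π_{year, sname, aid, title} gives {(1984, Ola, 17, Zephyr), (1984, Tai, 17, Omega), (1984, Tai, 17, Zephyr), (1984, Yan, 17, Zephyr), (1987, Eve, 33, Vega), (1987, Ola, 21, Zephyr), (1987, Tai, 21, Omega), (1987, Tai, 21, Zephyr), (1987, Yan, 21, Zephyr), (1989, Ola, 25, Zephyr), (1989, Tai, 25, Omega), (1989, Tai, 25, Zephyr), (1989, Yan, 25, Zephyr), (2001, Vic, 32, Atlas)}.
Selection sname = Yan: {(1984, Yan, 17, Zephyr), (1987, Yan, 21, Zephyr), (1989, Yan, 25, Zephyr)}
π_{aid, year} gives {(17, 1984), (21, 1987), (25, 1989)}.

{(17, 1984), (21, 1987), (25, 1989)}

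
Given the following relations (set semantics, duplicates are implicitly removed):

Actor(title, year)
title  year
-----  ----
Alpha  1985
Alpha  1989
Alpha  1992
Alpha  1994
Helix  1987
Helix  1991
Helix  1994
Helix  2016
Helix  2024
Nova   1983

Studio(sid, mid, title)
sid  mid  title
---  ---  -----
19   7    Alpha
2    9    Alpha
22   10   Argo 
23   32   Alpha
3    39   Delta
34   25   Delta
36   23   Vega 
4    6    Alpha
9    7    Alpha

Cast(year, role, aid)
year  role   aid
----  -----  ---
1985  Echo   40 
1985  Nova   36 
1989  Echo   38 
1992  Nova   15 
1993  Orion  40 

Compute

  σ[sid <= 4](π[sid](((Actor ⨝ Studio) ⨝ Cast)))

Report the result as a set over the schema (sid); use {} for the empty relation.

{2, 4}

Natural join on title: {(Alpha, 1985, 19, 7), (Alpha, 1985, 2, 9), (Alpha, 1985, 23, 32), (Alpha, 1985, 4, 6), (Alpha, 1985, 9, 7), (Alpha, 1989, 19, 7), (Alpha, 1989, 2, 9), (Alpha, 1989, 23, 32), (Alpha, 1989, 4, 6), (Alpha, 1989, 9, 7), (Alpha, 1992, 19, 7), (Alpha, 1992, 2, 9), (Alpha, 1992, 23, 32), (Alpha, 1992, 4, 6), (Alpha, 1992, 9, 7), (Alpha, 1994, 19, 7), (Alpha, 1994, 2, 9), (Alpha, 1994, 23, 32), (Alpha, 1994, 4, 6), (Alpha, 1994, 9, 7)}
Natural join on year: {(Alpha, 1985, 19, 7, Echo, 40), (Alpha, 1985, 19, 7, Nova, 36), (Alpha, 1985, 2, 9, Echo, 40), (Alpha, 1985, 2, 9, Nova, 36), (Alpha, 1985, 23, 32, Echo, 40), (Alpha, 1985, 23, 32, Nova, 36), (Alpha, 1985, 4, 6, Echo, 40), (Alpha, 1985, 4, 6, Nova, 36), (Alpha, 1985, 9, 7, Echo, 40), (Alpha, 1985, 9, 7, Nova, 36), (Alpha, 1989, 19, 7, Echo, 38), (Alpha, 1989, 2, 9, Echo, 38), (Alpha, 1989, 23, 32, Echo, 38), (Alpha, 1989, 4, 6, Echo, 38), (Alpha, 1989, 9, 7, Echo, 38), (Alpha, 1992, 19, 7, Nova, 15), (Alpha, 1992, 2, 9, Nova, 15), (Alpha, 1992, 23, 32, Nova, 15), (Alpha, 1992, 4, 6, Nova, 15), (Alpha, 1992, 9, 7, Nova, 15)}
Keep only column(s) sid (15 duplicate(s) eliminated): {19, 2, 23, 4, 9}
Selection sid <= 4: {2, 4}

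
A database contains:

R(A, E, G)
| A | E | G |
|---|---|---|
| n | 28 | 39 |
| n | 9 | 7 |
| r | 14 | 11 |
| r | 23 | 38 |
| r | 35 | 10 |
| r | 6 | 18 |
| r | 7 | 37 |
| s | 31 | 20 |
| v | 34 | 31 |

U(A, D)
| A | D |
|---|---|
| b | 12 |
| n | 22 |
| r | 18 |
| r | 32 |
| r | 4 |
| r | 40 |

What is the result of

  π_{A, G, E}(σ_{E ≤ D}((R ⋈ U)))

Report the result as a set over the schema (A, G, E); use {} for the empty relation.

R ⋈ U (natural join on A): {(n, 28, 39, 22), (n, 9, 7, 22), (r, 14, 11, 18), (r, 14, 11, 32), (r, 14, 11, 4), (r, 14, 11, 40), (r, 23, 38, 18), (r, 23, 38, 32), (r, 23, 38, 4), (r, 23, 38, 40), (r, 35, 10, 18), (r, 35, 10, 32), (r, 35, 10, 4), (r, 35, 10, 40), (r, 6, 18, 18), (r, 6, 18, 32), (r, 6, 18, 4), (r, 6, 18, 40), (r, 7, 37, 18), (r, 7, 37, 32), (r, 7, 37, 4), (r, 7, 37, 40)}
Apply σ_{E ≤ D}; surviving tuples: {(n, 9, 7, 22), (r, 14, 11, 18), (r, 14, 11, 32), (r, 14, 11, 40), (r, 23, 38, 32), (r, 23, 38, 40), (r, 35, 10, 40), (r, 6, 18, 18), (r, 6, 18, 32), (r, 6, 18, 40), (r, 7, 37, 18), (r, 7, 37, 32), (r, 7, 37, 40)}
Keep only column(s) A, G, E (7 duplicate(s) eliminated): {(n, 7, 9), (r, 10, 35), (r, 11, 14), (r, 18, 6), (r, 37, 7), (r, 38, 23)}

{(n, 7, 9), (r, 10, 35), (r, 11, 14), (r, 18, 6), (r, 37, 7), (r, 38, 23)}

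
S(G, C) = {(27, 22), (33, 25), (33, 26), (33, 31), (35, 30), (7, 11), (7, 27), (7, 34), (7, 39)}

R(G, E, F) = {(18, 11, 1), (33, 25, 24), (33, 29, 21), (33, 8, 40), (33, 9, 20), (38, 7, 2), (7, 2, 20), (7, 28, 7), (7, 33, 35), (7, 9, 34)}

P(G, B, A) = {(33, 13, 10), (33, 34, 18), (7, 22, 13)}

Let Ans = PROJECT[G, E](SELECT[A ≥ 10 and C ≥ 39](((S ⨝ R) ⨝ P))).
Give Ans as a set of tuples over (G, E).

Joining S and R on G yields {(33, 25, 25, 24), (33, 25, 29, 21), (33, 25, 8, 40), (33, 25, 9, 20), (33, 26, 25, 24), (33, 26, 29, 21), (33, 26, 8, 40), (33, 26, 9, 20), (33, 31, 25, 24), (33, 31, 29, 21), (33, 31, 8, 40), (33, 31, 9, 20), (7, 11, 2, 20), (7, 11, 28, 7), (7, 11, 33, 35), (7, 11, 9, 34), (7, 27, 2, 20), (7, 27, 28, 7), (7, 27, 33, 35), (7, 27, 9, 34), (7, 34, 2, 20), (7, 34, 28, 7), (7, 34, 33, 35), (7, 34, 9, 34), (7, 39, 2, 20), (7, 39, 28, 7), (7, 39, 33, 35), (7, 39, 9, 34)}.
Joining (S ⨝ R) and P on G yields {(33, 25, 25, 24, 13, 10), (33, 25, 25, 24, 34, 18), (33, 25, 29, 21, 13, 10), (33, 25, 29, 21, 34, 18), (33, 25, 8, 40, 13, 10), (33, 25, 8, 40, 34, 18), (33, 25, 9, 20, 13, 10), (33, 25, 9, 20, 34, 18), (33, 26, 25, 24, 13, 10), (33, 26, 25, 24, 34, 18), (33, 26, 29, 21, 13, 10), (33, 26, 29, 21, 34, 18), (33, 26, 8, 40, 13, 10), (33, 26, 8, 40, 34, 18), (33, 26, 9, 20, 13, 10), (33, 26, 9, 20, 34, 18), (33, 31, 25, 24, 13, 10), (33, 31, 25, 24, 34, 18), (33, 31, 29, 21, 13, 10), (33, 31, 29, 21, 34, 18), (33, 31, 8, 40, 13, 10), (33, 31, 8, 40, 34, 18), (33, 31, 9, 20, 13, 10), (33, 31, 9, 20, 34, 18), (7, 11, 2, 20, 22, 13), (7, 11, 28, 7, 22, 13), (7, 11, 33, 35, 22, 13), (7, 11, 9, 34, 22, 13), (7, 27, 2, 20, 22, 13), (7, 27, 28, 7, 22, 13), (7, 27, 33, 35, 22, 13), (7, 27, 9, 34, 22, 13), (7, 34, 2, 20, 22, 13), (7, 34, 28, 7, 22, 13), (7, 34, 33, 35, 22, 13), (7, 34, 9, 34, 22, 13), (7, 39, 2, 20, 22, 13), (7, 39, 28, 7, 22, 13), (7, 39, 33, 35, 22, 13), (7, 39, 9, 34, 22, 13)}.
Selection A ≥ 10 and C ≥ 39: {(7, 39, 2, 20, 22, 13), (7, 39, 28, 7, 22, 13), (7, 39, 33, 35, 22, 13), (7, 39, 9, 34, 22, 13)}
π[G, E]: project onto (G, E) → {(7, 2), (7, 28), (7, 33), (7, 9)}

{(7, 2), (7, 28), (7, 33), (7, 9)}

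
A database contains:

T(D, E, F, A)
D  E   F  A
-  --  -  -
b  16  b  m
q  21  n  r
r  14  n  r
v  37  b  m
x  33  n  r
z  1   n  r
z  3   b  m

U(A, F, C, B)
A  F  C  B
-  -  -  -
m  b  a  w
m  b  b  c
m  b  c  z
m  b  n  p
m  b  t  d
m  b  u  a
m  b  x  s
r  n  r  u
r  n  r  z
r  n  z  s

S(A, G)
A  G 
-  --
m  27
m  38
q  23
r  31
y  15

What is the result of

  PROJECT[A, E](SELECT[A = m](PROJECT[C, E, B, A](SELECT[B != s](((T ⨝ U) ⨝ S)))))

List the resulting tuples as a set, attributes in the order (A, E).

T ⋈ U (natural join on F, A): {(b, 16, b, m, a, w), (b, 16, b, m, b, c), (b, 16, b, m, c, z), (b, 16, b, m, n, p), (b, 16, b, m, t, d), (b, 16, b, m, u, a), (b, 16, b, m, x, s), (q, 21, n, r, r, u), (q, 21, n, r, r, z), (q, 21, n, r, z, s), (r, 14, n, r, r, u), (r, 14, n, r, r, z), (r, 14, n, r, z, s), (v, 37, b, m, a, w), (v, 37, b, m, b, c), (v, 37, b, m, c, z), (v, 37, b, m, n, p), (v, 37, b, m, t, d), (v, 37, b, m, u, a), (v, 37, b, m, x, s), (x, 33, n, r, r, u), (x, 33, n, r, r, z), (x, 33, n, r, z, s), (z, 1, n, r, r, u), (z, 1, n, r, r, z), (z, 1, n, r, z, s), (z, 3, b, m, a, w), (z, 3, b, m, b, c), (z, 3, b, m, c, z), (z, 3, b, m, n, p), (z, 3, b, m, t, d), (z, 3, b, m, u, a), (z, 3, b, m, x, s)}
(T ⨝ U) ⋈ S (natural join on A): {(b, 16, b, m, a, w, 27), (b, 16, b, m, a, w, 38), (b, 16, b, m, b, c, 27), (b, 16, b, m, b, c, 38), (b, 16, b, m, c, z, 27), (b, 16, b, m, c, z, 38), (b, 16, b, m, n, p, 27), (b, 16, b, m, n, p, 38), (b, 16, b, m, t, d, 27), (b, 16, b, m, t, d, 38), (b, 16, b, m, u, a, 27), (b, 16, b, m, u, a, 38), (b, 16, b, m, x, s, 27), (b, 16, b, m, x, s, 38), (q, 21, n, r, r, u, 31), (q, 21, n, r, r, z, 31), (q, 21, n, r, z, s, 31), (r, 14, n, r, r, u, 31), (r, 14, n, r, r, z, 31), (r, 14, n, r, z, s, 31), (v, 37, b, m, a, w, 27), (v, 37, b, m, a, w, 38), (v, 37, b, m, b, c, 27), (v, 37, b, m, b, c, 38), (v, 37, b, m, c, z, 27), (v, 37, b, m, c, z, 38), (v, 37, b, m, n, p, 27), (v, 37, b, m, n, p, 38), (v, 37, b, m, t, d, 27), (v, 37, b, m, t, d, 38), (v, 37, b, m, u, a, 27), (v, 37, b, m, u, a, 38), (v, 37, b, m, x, s, 27), (v, 37, b, m, x, s, 38), (x, 33, n, r, r, u, 31), (x, 33, n, r, r, z, 31), (x, 33, n, r, z, s, 31), (z, 1, n, r, r, u, 31), (z, 1, n, r, r, z, 31), (z, 1, n, r, z, s, 31), (z, 3, b, m, a, w, 27), (z, 3, b, m, a, w, 38), (z, 3, b, m, b, c, 27), (z, 3, b, m, b, c, 38), (z, 3, b, m, c, z, 27), (z, 3, b, m, c, z, 38), (z, 3, b, m, n, p, 27), (z, 3, b, m, n, p, 38), (z, 3, b, m, t, d, 27), (z, 3, b, m, t, d, 38), (z, 3, b, m, u, a, 27), (z, 3, b, m, u, a, 38), (z, 3, b, m, x, s, 27), (z, 3, b, m, x, s, 38)}
Filtering on B != s leaves {(b, 16, b, m, a, w, 27), (b, 16, b, m, a, w, 38), (b, 16, b, m, b, c, 27), (b, 16, b, m, b, c, 38), (b, 16, b, m, c, z, 27), (b, 16, b, m, c, z, 38), (b, 16, b, m, n, p, 27), (b, 16, b, m, n, p, 38), (b, 16, b, m, t, d, 27), (b, 16, b, m, t, d, 38), (b, 16, b, m, u, a, 27), (b, 16, b, m, u, a, 38), (q, 21, n, r, r, u, 31), (q, 21, n, r, r, z, 31), (r, 14, n, r, r, u, 31), (r, 14, n, r, r, z, 31), (v, 37, b, m, a, w, 27), (v, 37, b, m, a, w, 38), (v, 37, b, m, b, c, 27), (v, 37, b, m, b, c, 38), (v, 37, b, m, c, z, 27), (v, 37, b, m, c, z, 38), (v, 37, b, m, n, p, 27), (v, 37, b, m, n, p, 38), (v, 37, b, m, t, d, 27), (v, 37, b, m, t, d, 38), (v, 37, b, m, u, a, 27), (v, 37, b, m, u, a, 38), (x, 33, n, r, r, u, 31), (x, 33, n, r, r, z, 31), (z, 1, n, r, r, u, 31), (z, 1, n, r, r, z, 31), (z, 3, b, m, a, w, 27), (z, 3, b, m, a, w, 38), (z, 3, b, m, b, c, 27), (z, 3, b, m, b, c, 38), (z, 3, b, m, c, z, 27), (z, 3, b, m, c, z, 38), (z, 3, b, m, n, p, 27), (z, 3, b, m, n, p, 38), (z, 3, b, m, t, d, 27), (z, 3, b, m, t, d, 38), (z, 3, b, m, u, a, 27), (z, 3, b, m, u, a, 38)}.
π[C, E, B, A]: project onto (C, E, B, A) (18 duplicate(s) eliminated) → {(a, 16, w, m), (a, 3, w, m), (a, 37, w, m), (b, 16, c, m), (b, 3, c, m), (b, 37, c, m), (c, 16, z, m), (c, 3, z, m), (c, 37, z, m), (n, 16, p, m), (n, 3, p, m), (n, 37, p, m), (r, 1, u, r), (r, 1, z, r), (r, 14, u, r), (r, 14, z, r), (r, 21, u, r), (r, 21, z, r), (r, 33, u, r), (r, 33, z, r), (t, 16, d, m), (t, 3, d, m), (t, 37, d, m), (u, 16, a, m), (u, 3, a, m), (u, 37, a, m)}
Filtering on A = m leaves {(a, 16, w, m), (a, 3, w, m), (a, 37, w, m), (b, 16, c, m), (b, 3, c, m), (b, 37, c, m), (c, 16, z, m), (c, 3, z, m), (c, 37, z, m), (n, 16, p, m), (n, 3, p, m), (n, 37, p, m), (t, 16, d, m), (t, 3, d, m), (t, 37, d, m), (u, 16, a, m), (u, 3, a, m), (u, 37, a, m)}.
π[A, E]: project onto (A, E) (15 duplicate(s) eliminated) → {(m, 16), (m, 3), (m, 37)}

{(m, 16), (m, 3), (m, 37)}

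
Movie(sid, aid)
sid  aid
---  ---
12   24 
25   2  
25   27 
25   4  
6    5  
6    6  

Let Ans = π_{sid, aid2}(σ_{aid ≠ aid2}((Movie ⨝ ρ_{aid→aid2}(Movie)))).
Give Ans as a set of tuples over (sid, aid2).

{(25, 2), (25, 27), (25, 4), (6, 5), (6, 6)}

ρ[aid→aid2]: schema becomes (sid, aid2); tuples unchanged.
Joining Movie and ρ_{aid→aid2}(Movie) on sid yields {(12, 24, 24), (25, 2, 2), (25, 2, 27), (25, 2, 4), (25, 27, 2), (25, 27, 27), (25, 27, 4), (25, 4, 2), (25, 4, 27), (25, 4, 4), (6, 5, 5), (6, 5, 6), (6, 6, 5), (6, 6, 6)}.
Apply σ_{aid ≠ aid2}; surviving tuples: {(25, 2, 27), (25, 2, 4), (25, 27, 2), (25, 27, 4), (25, 4, 2), (25, 4, 27), (6, 5, 6), (6, 6, 5)}
π_{sid, aid2} gives {(25, 2), (25, 27), (25, 4), (6, 5), (6, 6)} (3 duplicate(s) eliminated).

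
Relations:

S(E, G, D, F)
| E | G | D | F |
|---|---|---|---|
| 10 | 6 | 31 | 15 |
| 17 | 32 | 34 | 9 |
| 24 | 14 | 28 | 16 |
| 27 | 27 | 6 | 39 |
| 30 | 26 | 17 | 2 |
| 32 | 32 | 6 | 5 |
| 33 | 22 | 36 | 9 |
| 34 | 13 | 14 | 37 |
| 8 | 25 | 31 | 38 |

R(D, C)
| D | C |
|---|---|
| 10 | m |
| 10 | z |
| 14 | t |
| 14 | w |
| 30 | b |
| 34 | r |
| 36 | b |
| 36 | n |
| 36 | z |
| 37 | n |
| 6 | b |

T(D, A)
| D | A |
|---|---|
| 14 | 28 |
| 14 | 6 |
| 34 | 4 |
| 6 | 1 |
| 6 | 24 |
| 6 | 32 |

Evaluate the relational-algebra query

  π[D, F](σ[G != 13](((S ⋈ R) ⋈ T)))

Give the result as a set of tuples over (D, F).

{(34, 9), (6, 39), (6, 5)}

S ⋈ R (natural join on D): {(17, 32, 34, 9, r), (27, 27, 6, 39, b), (32, 32, 6, 5, b), (33, 22, 36, 9, b), (33, 22, 36, 9, n), (33, 22, 36, 9, z), (34, 13, 14, 37, t), (34, 13, 14, 37, w)}
(S ⋈ R) ⋈ T (natural join on D): {(17, 32, 34, 9, r, 4), (27, 27, 6, 39, b, 1), (27, 27, 6, 39, b, 24), (27, 27, 6, 39, b, 32), (32, 32, 6, 5, b, 1), (32, 32, 6, 5, b, 24), (32, 32, 6, 5, b, 32), (34, 13, 14, 37, t, 28), (34, 13, 14, 37, t, 6), (34, 13, 14, 37, w, 28), (34, 13, 14, 37, w, 6)}
Filtering on G != 13 leaves {(17, 32, 34, 9, r, 4), (27, 27, 6, 39, b, 1), (27, 27, 6, 39, b, 24), (27, 27, 6, 39, b, 32), (32, 32, 6, 5, b, 1), (32, 32, 6, 5, b, 24), (32, 32, 6, 5, b, 32)}.
π_{D, F} gives {(34, 9), (6, 39), (6, 5)} (4 duplicate(s) eliminated).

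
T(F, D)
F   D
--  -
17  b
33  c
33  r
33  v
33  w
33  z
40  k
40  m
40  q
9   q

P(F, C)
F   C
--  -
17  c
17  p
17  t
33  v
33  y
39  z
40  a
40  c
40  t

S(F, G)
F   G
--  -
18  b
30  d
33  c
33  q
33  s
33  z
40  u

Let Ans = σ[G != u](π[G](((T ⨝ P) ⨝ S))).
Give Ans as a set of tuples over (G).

Joining T and P on F yields {(17, b, c), (17, b, p), (17, b, t), (33, c, v), (33, c, y), (33, r, v), (33, r, y), (33, v, v), (33, v, y), (33, w, v), (33, w, y), (33, z, v), (33, z, y), (40, k, a), (40, k, c), (40, k, t), (40, m, a), (40, m, c), (40, m, t), (40, q, a), (40, q, c), (40, q, t)}.
Joining (T ⨝ P) and S on F yields {(33, c, v, c), (33, c, v, q), (33, c, v, s), (33, c, v, z), (33, c, y, c), (33, c, y, q), (33, c, y, s), (33, c, y, z), (33, r, v, c), (33, r, v, q), (33, r, v, s), (33, r, v, z), (33, r, y, c), (33, r, y, q), (33, r, y, s), (33, r, y, z), (33, v, v, c), (33, v, v, q), (33, v, v, s), (33, v, v, z), (33, v, y, c), (33, v, y, q), (33, v, y, s), (33, v, y, z), (33, w, v, c), (33, w, v, q), (33, w, v, s), (33, w, v, z), (33, w, y, c), (33, w, y, q), (33, w, y, s), (33, w, y, z), (33, z, v, c), (33, z, v, q), (33, z, v, s), (33, z, v, z), (33, z, y, c), (33, z, y, q), (33, z, y, s), (33, z, y, z), (40, k, a, u), (40, k, c, u), (40, k, t, u), (40, m, a, u), (40, m, c, u), (40, m, t, u), (40, q, a, u), (40, q, c, u), (40, q, t, u)}.
Projecting to G (44 duplicate(s) eliminated): {c, q, s, u, z}
σ[G != u]: keep tuples satisfying G != u → {c, q, s, z}

{c, q, s, z}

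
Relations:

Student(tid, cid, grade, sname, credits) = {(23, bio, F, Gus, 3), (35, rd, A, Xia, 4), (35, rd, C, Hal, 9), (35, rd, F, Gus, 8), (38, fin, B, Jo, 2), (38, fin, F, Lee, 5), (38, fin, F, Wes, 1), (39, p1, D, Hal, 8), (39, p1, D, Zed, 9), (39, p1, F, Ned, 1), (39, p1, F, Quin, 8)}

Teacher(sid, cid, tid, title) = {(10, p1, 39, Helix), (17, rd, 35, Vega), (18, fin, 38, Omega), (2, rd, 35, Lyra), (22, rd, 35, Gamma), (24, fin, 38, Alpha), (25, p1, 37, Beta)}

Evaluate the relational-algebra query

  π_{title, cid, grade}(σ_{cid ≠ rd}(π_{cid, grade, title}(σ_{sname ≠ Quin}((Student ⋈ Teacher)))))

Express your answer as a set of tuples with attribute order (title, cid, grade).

{(Alpha, fin, B), (Alpha, fin, F), (Helix, p1, D), (Helix, p1, F), (Omega, fin, B), (Omega, fin, F)}

Student ⋈ Teacher (natural join on tid, cid): {(35, rd, A, Xia, 4, 17, Vega), (35, rd, A, Xia, 4, 2, Lyra), (35, rd, A, Xia, 4, 22, Gamma), (35, rd, C, Hal, 9, 17, Vega), (35, rd, C, Hal, 9, 2, Lyra), (35, rd, C, Hal, 9, 22, Gamma), (35, rd, F, Gus, 8, 17, Vega), (35, rd, F, Gus, 8, 2, Lyra), (35, rd, F, Gus, 8, 22, Gamma), (38, fin, B, Jo, 2, 18, Omega), (38, fin, B, Jo, 2, 24, Alpha), (38, fin, F, Lee, 5, 18, Omega), (38, fin, F, Lee, 5, 24, Alpha), (38, fin, F, Wes, 1, 18, Omega), (38, fin, F, Wes, 1, 24, Alpha), (39, p1, D, Hal, 8, 10, Helix), (39, p1, D, Zed, 9, 10, Helix), (39, p1, F, Ned, 1, 10, Helix), (39, p1, F, Quin, 8, 10, Helix)}
σ[sname ≠ Quin]: keep tuples satisfying sname ≠ Quin → {(35, rd, A, Xia, 4, 17, Vega), (35, rd, A, Xia, 4, 2, Lyra), (35, rd, A, Xia, 4, 22, Gamma), (35, rd, C, Hal, 9, 17, Vega), (35, rd, C, Hal, 9, 2, Lyra), (35, rd, C, Hal, 9, 22, Gamma), (35, rd, F, Gus, 8, 17, Vega), (35, rd, F, Gus, 8, 2, Lyra), (35, rd, F, Gus, 8, 22, Gamma), (38, fin, B, Jo, 2, 18, Omega), (38, fin, B, Jo, 2, 24, Alpha), (38, fin, F, Lee, 5, 18, Omega), (38, fin, F, Lee, 5, 24, Alpha), (38, fin, F, Wes, 1, 18, Omega), (38, fin, F, Wes, 1, 24, Alpha), (39, p1, D, Hal, 8, 10, Helix), (39, p1, D, Zed, 9, 10, Helix), (39, p1, F, Ned, 1, 10, Helix)}
π_{cid, grade, title} gives {(fin, B, Alpha), (fin, B, Omega), (fin, F, Alpha), (fin, F, Omega), (p1, D, Helix), (p1, F, Helix), (rd, A, Gamma), (rd, A, Lyra), (rd, A, Vega), (rd, C, Gamma), (rd, C, Lyra), (rd, C, Vega), (rd, F, Gamma), (rd, F, Lyra), (rd, F, Vega)} (3 duplicate(s) eliminated).
σ[cid ≠ rd]: keep tuples satisfying cid ≠ rd → {(fin, B, Alpha), (fin, B, Omega), (fin, F, Alpha), (fin, F, Omega), (p1, D, Helix), (p1, F, Helix)}
π_{title, cid, grade} gives {(Alpha, fin, B), (Alpha, fin, F), (Helix, p1, D), (Helix, p1, F), (Omega, fin, B), (Omega, fin, F)}.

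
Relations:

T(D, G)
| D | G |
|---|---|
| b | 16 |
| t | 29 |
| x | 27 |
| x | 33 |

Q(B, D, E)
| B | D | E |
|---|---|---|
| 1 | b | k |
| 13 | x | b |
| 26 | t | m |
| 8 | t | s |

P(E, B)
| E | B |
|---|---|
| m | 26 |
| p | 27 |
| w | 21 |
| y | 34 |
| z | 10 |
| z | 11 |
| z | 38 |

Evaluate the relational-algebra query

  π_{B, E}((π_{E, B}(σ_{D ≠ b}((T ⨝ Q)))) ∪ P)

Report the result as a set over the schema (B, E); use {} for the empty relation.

{(10, z), (11, z), (13, b), (21, w), (26, m), (27, p), (34, y), (38, z), (8, s)}

T ⋈ Q (natural join on D): {(b, 16, 1, k), (t, 29, 26, m), (t, 29, 8, s), (x, 27, 13, b), (x, 33, 13, b)}
σ[D ≠ b]: keep tuples satisfying D ≠ b → {(t, 29, 26, m), (t, 29, 8, s), (x, 27, 13, b), (x, 33, 13, b)}
Projecting to E, B (1 duplicate(s) eliminated): {(b, 13), (m, 26), (s, 8)}
Taking the union: {(b, 13), (m, 26), (p, 27), (s, 8), (w, 21), (y, 34), (z, 10), (z, 11), (z, 38)}
Projecting to B, E: {(10, z), (11, z), (13, b), (21, w), (26, m), (27, p), (34, y), (38, z), (8, s)}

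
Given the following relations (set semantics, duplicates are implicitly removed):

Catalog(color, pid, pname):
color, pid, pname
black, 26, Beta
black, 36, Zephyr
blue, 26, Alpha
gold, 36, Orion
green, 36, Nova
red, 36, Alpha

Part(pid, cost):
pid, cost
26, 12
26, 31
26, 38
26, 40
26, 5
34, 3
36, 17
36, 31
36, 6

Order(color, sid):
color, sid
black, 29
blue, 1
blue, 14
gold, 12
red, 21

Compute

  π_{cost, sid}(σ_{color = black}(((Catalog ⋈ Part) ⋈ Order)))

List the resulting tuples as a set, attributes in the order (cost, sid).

{(12, 29), (17, 29), (31, 29), (38, 29), (40, 29), (5, 29), (6, 29)}

Joining Catalog and Part on pid yields {(black, 26, Beta, 12), (black, 26, Beta, 31), (black, 26, Beta, 38), (black, 26, Beta, 40), (black, 26, Beta, 5), (black, 36, Zephyr, 17), (black, 36, Zephyr, 31), (black, 36, Zephyr, 6), (blue, 26, Alpha, 12), (blue, 26, Alpha, 31), (blue, 26, Alpha, 38), (blue, 26, Alpha, 40), (blue, 26, Alpha, 5), (gold, 36, Orion, 17), (gold, 36, Orion, 31), (gold, 36, Orion, 6), (green, 36, Nova, 17), (green, 36, Nova, 31), (green, 36, Nova, 6), (red, 36, Alpha, 17), (red, 36, Alpha, 31), (red, 36, Alpha, 6)}.
Joining (Catalog ⋈ Part) and Order on color yields {(black, 26, Beta, 12, 29), (black, 26, Beta, 31, 29), (black, 26, Beta, 38, 29), (black, 26, Beta, 40, 29), (black, 26, Beta, 5, 29), (black, 36, Zephyr, 17, 29), (black, 36, Zephyr, 31, 29), (black, 36, Zephyr, 6, 29), (blue, 26, Alpha, 12, 1), (blue, 26, Alpha, 12, 14), (blue, 26, Alpha, 31, 1), (blue, 26, Alpha, 31, 14), (blue, 26, Alpha, 38, 1), (blue, 26, Alpha, 38, 14), (blue, 26, Alpha, 40, 1), (blue, 26, Alpha, 40, 14), (blue, 26, Alpha, 5, 1), (blue, 26, Alpha, 5, 14), (gold, 36, Orion, 17, 12), (gold, 36, Orion, 31, 12), (gold, 36, Orion, 6, 12), (red, 36, Alpha, 17, 21), (red, 36, Alpha, 31, 21), (red, 36, Alpha, 6, 21)}.
Apply σ_{color = black}; surviving tuples: {(black, 26, Beta, 12, 29), (black, 26, Beta, 31, 29), (black, 26, Beta, 38, 29), (black, 26, Beta, 40, 29), (black, 26, Beta, 5, 29), (black, 36, Zephyr, 17, 29), (black, 36, Zephyr, 31, 29), (black, 36, Zephyr, 6, 29)}
Projecting to cost, sid (1 duplicate(s) eliminated): {(12, 29), (17, 29), (31, 29), (38, 29), (40, 29), (5, 29), (6, 29)}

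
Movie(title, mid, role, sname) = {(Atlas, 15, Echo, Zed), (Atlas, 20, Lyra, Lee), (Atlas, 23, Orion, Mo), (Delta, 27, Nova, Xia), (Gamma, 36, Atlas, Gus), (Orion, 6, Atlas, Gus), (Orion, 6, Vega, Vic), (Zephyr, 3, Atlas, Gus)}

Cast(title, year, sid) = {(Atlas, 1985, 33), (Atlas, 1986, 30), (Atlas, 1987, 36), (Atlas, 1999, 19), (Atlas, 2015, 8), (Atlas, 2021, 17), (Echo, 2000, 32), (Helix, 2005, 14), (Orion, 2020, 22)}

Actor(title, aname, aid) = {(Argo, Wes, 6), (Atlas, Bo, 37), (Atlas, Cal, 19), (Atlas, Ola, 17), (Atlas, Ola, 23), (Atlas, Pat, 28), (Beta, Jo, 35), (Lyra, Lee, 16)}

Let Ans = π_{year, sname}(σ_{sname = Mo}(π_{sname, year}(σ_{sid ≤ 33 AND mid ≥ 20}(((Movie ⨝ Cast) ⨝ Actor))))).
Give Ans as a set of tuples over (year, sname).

{(1985, Mo), (1986, Mo), (1999, Mo), (2015, Mo), (2021, Mo)}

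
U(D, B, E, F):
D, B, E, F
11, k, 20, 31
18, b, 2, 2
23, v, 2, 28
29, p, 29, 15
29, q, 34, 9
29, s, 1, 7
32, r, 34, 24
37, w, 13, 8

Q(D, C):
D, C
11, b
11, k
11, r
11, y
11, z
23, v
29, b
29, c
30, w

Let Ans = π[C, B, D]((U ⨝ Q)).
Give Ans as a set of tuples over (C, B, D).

Joining U and Q on D yields {(11, k, 20, 31, b), (11, k, 20, 31, k), (11, k, 20, 31, r), (11, k, 20, 31, y), (11, k, 20, 31, z), (23, v, 2, 28, v), (29, p, 29, 15, b), (29, p, 29, 15, c), (29, q, 34, 9, b), (29, q, 34, 9, c), (29, s, 1, 7, b), (29, s, 1, 7, c)}.
π_{C, B, D} gives {(b, k, 11), (b, p, 29), (b, q, 29), (b, s, 29), (c, p, 29), (c, q, 29), (c, s, 29), (k, k, 11), (r, k, 11), (v, v, 23), (y, k, 11), (z, k, 11)}.

{(b, k, 11), (b, p, 29), (b, q, 29), (b, s, 29), (c, p, 29), (c, q, 29), (c, s, 29), (k, k, 11), (r, k, 11), (v, v, 23), (y, k, 11), (z, k, 11)}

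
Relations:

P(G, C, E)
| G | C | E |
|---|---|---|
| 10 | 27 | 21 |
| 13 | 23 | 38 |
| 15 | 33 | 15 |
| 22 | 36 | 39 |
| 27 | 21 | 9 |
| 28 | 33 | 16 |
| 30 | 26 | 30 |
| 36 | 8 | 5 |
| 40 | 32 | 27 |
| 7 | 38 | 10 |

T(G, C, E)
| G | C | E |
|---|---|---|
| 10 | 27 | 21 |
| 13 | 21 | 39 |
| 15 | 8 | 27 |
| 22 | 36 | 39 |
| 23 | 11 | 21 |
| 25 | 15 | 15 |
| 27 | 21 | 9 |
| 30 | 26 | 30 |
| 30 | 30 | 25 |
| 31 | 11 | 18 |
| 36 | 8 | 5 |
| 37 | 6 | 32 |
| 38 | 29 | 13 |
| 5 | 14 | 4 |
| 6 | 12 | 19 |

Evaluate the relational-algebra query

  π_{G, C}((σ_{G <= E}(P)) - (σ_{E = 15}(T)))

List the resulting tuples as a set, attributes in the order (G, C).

σ[G <= E]: keep tuples satisfying G <= E → {(10, 27, 21), (13, 23, 38), (15, 33, 15), (22, 36, 39), (30, 26, 30), (7, 38, 10)}
σ[E = 15]: keep tuples satisfying E = 15 → {(25, 15, 15)}
Taking the difference: {(10, 27, 21), (13, 23, 38), (15, 33, 15), (22, 36, 39), (30, 26, 30), (7, 38, 10)}
Projecting to G, C: {(10, 27), (13, 23), (15, 33), (22, 36), (30, 26), (7, 38)}

{(10, 27), (13, 23), (15, 33), (22, 36), (30, 26), (7, 38)}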